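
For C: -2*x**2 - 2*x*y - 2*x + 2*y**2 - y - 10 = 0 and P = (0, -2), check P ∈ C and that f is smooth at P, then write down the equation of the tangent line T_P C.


Tangent line at P: 2*x - 9*y - 18 = 0.

Step 1: f(0, -2) = 0, so P lies on C.
Step 2: partial derivatives
  f_x(x, y) = -4*x - 2*y - 2, f_y(x, y) = -2*x + 4*y - 1.
  f_x(P) = 2, f_y(P) = -9 (gradient nonzero, so P is smooth).
Step 3: tangent line at P: 2·(x − 0) + -9·(y − -2) = 0.
Expanding: 2*x - 9*y - 18 = 0.


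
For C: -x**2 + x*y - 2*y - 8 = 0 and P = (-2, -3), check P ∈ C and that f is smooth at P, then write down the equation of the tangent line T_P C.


Tangent line at P: x - 4*y - 10 = 0.

Step 1: f(-2, -3) = 0, so P lies on C.
Step 2: partial derivatives
  f_x(x, y) = -2*x + y, f_y(x, y) = x - 2.
  f_x(P) = 1, f_y(P) = -4 (gradient nonzero, so P is smooth).
Step 3: tangent line at P: 1·(x − -2) + -4·(y − -3) = 0.
Expanding: x - 4*y - 10 = 0.


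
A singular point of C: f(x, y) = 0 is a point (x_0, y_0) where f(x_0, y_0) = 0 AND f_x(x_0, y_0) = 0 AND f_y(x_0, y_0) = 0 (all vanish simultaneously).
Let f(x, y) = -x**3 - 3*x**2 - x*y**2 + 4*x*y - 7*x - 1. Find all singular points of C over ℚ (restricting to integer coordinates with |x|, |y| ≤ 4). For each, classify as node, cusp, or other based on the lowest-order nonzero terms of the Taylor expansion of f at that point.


Singular points: {(-1, 2)}; classification: cusp.

Compute partial derivatives:
  f_x = -3*x**2 - 6*x - y**2 + 4*y - 7.
  f_y = -2*x*y + 4*x.
Scan x_0 ∈ {−4, ..., 4}. For each x_0, f_y(x_0, y) is a polynomial in y; find its integer roots y ∈ {−4, ..., 4}, then test f_x and f at those candidates.
  x = -4: f_y(-4, y) = 8*y - 16; vanishes at y ∈ {2}. (-4, 2): f_x = -27 ≠ 0.
  x = -3: f_y(-3, y) = 6*y - 12; vanishes at y ∈ {2}. (-3, 2): f_x = -12 ≠ 0.
  x = -2: f_y(-2, y) = 4*y - 8; vanishes at y ∈ {2}. (-2, 2): f_x = -3 ≠ 0.
  x = -1: f_y(-1, y) = 2*y - 4; vanishes at y ∈ {2}. (-1, 2): f_x = 0, f = 0 — SINGULAR.
  x = 0: f_y(0, y) = 0; vanishes at y ∈ {-4, -3, -2, -1, 0, 1, 2, 3, 4}. (0, -4): f_x = -39 ≠ 0; (0, -3): f_x = -28 ≠ 0; (0, -2): f_x = -19 ≠ 0; (0, -1): f_x = -12 ≠ 0; (0, 0): f_x = -7 ≠ 0; (0, 1): f_x = -4 ≠ 0; (0, 2): f_x = -3 ≠ 0; (0, 3): f_x = -4 ≠ 0; (0, 4): f_x = -7 ≠ 0.
  x = 1: f_y(1, y) = 4 - 2*y; vanishes at y ∈ {2}. (1, 2): f_x = -12 ≠ 0.
  x = 2: f_y(2, y) = 8 - 4*y; vanishes at y ∈ {2}. (2, 2): f_x = -27 ≠ 0.
  x = 3: f_y(3, y) = 12 - 6*y; vanishes at y ∈ {2}. (3, 2): f_x = -48 ≠ 0.
  x = 4: f_y(4, y) = 16 - 8*y; vanishes at y ∈ {2}. (4, 2): f_x = -75 ≠ 0.
Only singular point on the grid: (-1, 2).
Classify: substitute x = -1 + u, y = 2 + v and expand: f = -u**3 - u*v**2 + v**2.
No constant or linear terms (consistent with a singular point). Quadratic part: v**2. Cubic part: -u**3 - u*v**2.
The quadratic part v**2 is a perfect square, so there is a single (double) tangent line v = 0, i.e. y = 2. Restricting the cubic part to that line (v = 0) leaves -u**3 ≠ 0, so f is not divisible by v and the branch is v² ≈ u**3 to lowest order — this is a cusp.
Classification: cusp.


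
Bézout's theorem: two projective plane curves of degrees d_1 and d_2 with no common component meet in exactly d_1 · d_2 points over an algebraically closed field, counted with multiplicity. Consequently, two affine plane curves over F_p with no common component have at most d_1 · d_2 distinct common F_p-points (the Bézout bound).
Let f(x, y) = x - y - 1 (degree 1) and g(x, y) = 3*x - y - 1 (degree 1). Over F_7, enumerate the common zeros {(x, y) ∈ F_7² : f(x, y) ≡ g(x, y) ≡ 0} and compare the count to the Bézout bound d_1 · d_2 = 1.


Common zeros: {(0, 6)}; count = 1; Bézout bound = 1.

deg(f) = 1, deg(g) = 1, so Bézout bound = 1.
Scan x ∈ F_7. For each x, list the y ∈ F_7 with f(x, y) ≡ 0 and those with g(x, y) ≡ 0 (mod 7); the common zeros in that column are the intersection.
  x = 0: f ≡ 0 at y ∈ {6}; g ≡ 0 at y ∈ {6}; common: {6}.
  x = 1: f ≡ 0 at y ∈ {0}; g ≡ 0 at y ∈ {2}; common: ∅.
  x = 2: f ≡ 0 at y ∈ {1}; g ≡ 0 at y ∈ {5}; common: ∅.
  x = 3: f ≡ 0 at y ∈ {2}; g ≡ 0 at y ∈ {1}; common: ∅.
  x = 4: f ≡ 0 at y ∈ {3}; g ≡ 0 at y ∈ {4}; common: ∅.
  x = 5: f ≡ 0 at y ∈ {4}; g ≡ 0 at y ∈ {0}; common: ∅.
  x = 6: f ≡ 0 at y ∈ {5}; g ≡ 0 at y ∈ {3}; common: ∅.
Collecting: common zeros = {(0, 6)}, so the count is 1.
Comparison with the Bézout bound: 1 ≤ 1 = deg(f)·deg(g), as expected for curves with no common component (the bound is attained).


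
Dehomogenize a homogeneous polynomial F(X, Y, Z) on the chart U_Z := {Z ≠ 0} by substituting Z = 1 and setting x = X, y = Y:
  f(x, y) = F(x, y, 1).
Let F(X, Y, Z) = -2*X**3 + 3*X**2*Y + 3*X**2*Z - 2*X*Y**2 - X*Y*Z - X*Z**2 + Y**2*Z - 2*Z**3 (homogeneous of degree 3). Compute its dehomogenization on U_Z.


f(x, y) = -2*x**3 + 3*x**2*y + 3*x**2 - 2*x*y**2 - x*y - x + y**2 - 2

On U_Z we set Z = 1. Each monomial c·X^i·Y^j·Z^k in F becomes c·x^i·y^j·1^k = c·x^i·y^j.
Substituting Z = 1: F(X, Y, 1) = -2*x**3 + 3*x**2*y + 3*x**2 - 2*x*y**2 - x*y - x + y**2 - 2.
Note: deg(f) ≤ deg(F) = 3; strict inequality happens when F is divisible by Z (lost terms).


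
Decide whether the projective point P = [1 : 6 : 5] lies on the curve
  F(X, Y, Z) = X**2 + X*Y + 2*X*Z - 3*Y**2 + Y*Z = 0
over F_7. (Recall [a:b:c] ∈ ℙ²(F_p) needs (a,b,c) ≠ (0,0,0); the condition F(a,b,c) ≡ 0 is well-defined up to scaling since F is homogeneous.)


F(1,6,5) ≡ 2 (mod 7); P is NOT on the curve.

Evaluate F(1, 6, 5) term-by-term (mod 7).
  X**2 ↦ 1·1·1·1 = 1
  X*Y ↦ 1·1·6·1 = 6
  2*X*Z ↦ 2·1·1·5 = 10
  -3*Y**2 ↦ -3·1·36·1 = -108
  Y*Z ↦ 1·1·6·5 = 30
Sum: F(1, 6, 5) = (1) + (6) + (10) + (-108) + (30) = -61.
Reducing mod 7: -61 ≡ 2 (mod 7).
Since F(a, b, c) ≡ 2 ≠ 0 (mod 7), P does NOT lie on the curve.


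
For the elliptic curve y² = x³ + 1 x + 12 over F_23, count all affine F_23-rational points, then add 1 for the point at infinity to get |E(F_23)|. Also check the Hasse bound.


Affine points = {(0, 9), (0, 14), (5, 2), (5, 21), (6, 2), (6, 21), (8, 7), (8, 16), (12, 2), (12, 21), (19, 6), (19, 17), (21, 5), (21, 18)}; affine count = 14; |E(F_23)| = 15.

Discriminant check: Δ ∝ 4a³ + 27b² = 4·1³ + 27·12² = 4·1 + 27·144 ≡ 5 (mod 23). Nonzero ⇒ E is nonsingular.
For each x ∈ F_23, compute rhs = x³ + 1·x + 12 mod 23, then count y ∈ F_23 with y² ≡ rhs.
  x = 0: rhs = 12, matching y values: 9, 14 (2 points).
  x = 1: rhs = 14, matching y values: none (0 points).
  x = 2: rhs = 22, matching y values: none (0 points).
  x = 3: rhs = 19, matching y values: none (0 points).
  x = 4: rhs = 11, matching y values: none (0 points).
  x = 5: rhs = 4, matching y values: 2, 21 (2 points).
  x = 6: rhs = 4, matching y values: 2, 21 (2 points).
  x = 7: rhs = 17, matching y values: none (0 points).
  x = 8: rhs = 3, matching y values: 7, 16 (2 points).
  x = 9: rhs = 14, matching y values: none (0 points).
  x = 10: rhs = 10, matching y values: none (0 points).
  x = 11: rhs = 20, matching y values: none (0 points).
  x = 12: rhs = 4, matching y values: 2, 21 (2 points).
  x = 13: rhs = 14, matching y values: none (0 points).
  x = 14: rhs = 10, matching y values: none (0 points).
  x = 15: rhs = 21, matching y values: none (0 points).
  x = 16: rhs = 7, matching y values: none (0 points).
  x = 17: rhs = 20, matching y values: none (0 points).
  x = 18: rhs = 20, matching y values: none (0 points).
  x = 19: rhs = 13, matching y values: 6, 17 (2 points).
  x = 20: rhs = 5, matching y values: none (0 points).
  x = 21: rhs = 2, matching y values: 5, 18 (2 points).
  x = 22: rhs = 10, matching y values: none (0 points).
Total affine count: 14.
Full point count |E(F_23)| = 14 + 1 = 15.
Hasse bound: |15 − (23+1)| = |-9| = 9 ≤ 2√23 ≈ 9.5917 ✓.


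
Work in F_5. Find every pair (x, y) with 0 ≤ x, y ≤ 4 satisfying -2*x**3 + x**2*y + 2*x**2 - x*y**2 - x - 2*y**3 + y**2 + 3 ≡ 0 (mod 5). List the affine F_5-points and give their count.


Affine F_5-points: {(2, 4), (3, 4), (4, 3)}; count = 3.

For each of the 25 pairs (x, y) ∈ F_5², evaluate f(x, y) mod 5. Record the zeros.
  x = 0: [0↦3, 1↦2, 2↦1, 3↦3, 4↦1]  zeros at y ∈ ∅
  x = 1: [0↦2, 1↦1, 2↦3, 3↦1, 4↦3]  zeros at y ∈ ∅
  x = 2: [0↦3, 1↦4, 2↦1, 3↦2, 4↦0]  zeros at y ∈ {4}
  x = 3: [0↦4, 1↦4, 2↦3, 3↦4, 4↦0]  zeros at y ∈ {4}
  x = 4: [0↦3, 1↦4, 2↦2, 3↦0, 4↦1]  zeros at y ∈ {3}
Collecting zeros: affine points = {(2, 4), (3, 4), (4, 3)}.
Total count |C(F_5)_aff| = 3.


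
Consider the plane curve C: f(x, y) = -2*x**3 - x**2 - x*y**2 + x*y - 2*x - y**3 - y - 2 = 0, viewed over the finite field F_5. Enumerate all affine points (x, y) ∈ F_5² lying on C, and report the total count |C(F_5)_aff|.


Affine F_5-points: {(0, 4), (2, 2), (3, 4), (4, 4)}; count = 4.

For each of the 25 pairs (x, y) ∈ F_5², evaluate f(x, y) mod 5. Record the zeros.
  x = 0: [0↦3, 1↦1, 2↦3, 3↦3, 4↦0]  zeros at y ∈ {4}
  x = 1: [0↦3, 1↦1, 2↦1, 3↦2, 4↦3]  zeros at y ∈ ∅
  x = 2: [0↦4, 1↦2, 2↦0, 3↦2, 4↦2]  zeros at y ∈ {2}
  x = 3: [0↦4, 1↦2, 2↦3, 3↦1, 4↦0]  zeros at y ∈ {4}
  x = 4: [0↦1, 1↦4, 2↦3, 3↦2, 4↦0]  zeros at y ∈ {4}
Collecting zeros: affine points = {(0, 4), (2, 2), (3, 4), (4, 4)}.
Total count |C(F_5)_aff| = 4.


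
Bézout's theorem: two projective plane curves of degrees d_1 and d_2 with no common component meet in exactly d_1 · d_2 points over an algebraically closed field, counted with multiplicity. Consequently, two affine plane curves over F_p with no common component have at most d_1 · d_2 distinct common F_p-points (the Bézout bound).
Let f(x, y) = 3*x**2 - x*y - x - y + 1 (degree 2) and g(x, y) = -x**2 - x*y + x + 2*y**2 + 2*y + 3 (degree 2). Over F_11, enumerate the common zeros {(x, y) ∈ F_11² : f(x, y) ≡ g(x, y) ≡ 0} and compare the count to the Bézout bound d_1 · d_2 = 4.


Common zeros: ∅; count = 0; Bézout bound = 4.

deg(f) = 2, deg(g) = 2, so Bézout bound = 4.
Scan x ∈ F_11. For each x, list the y ∈ F_11 with f(x, y) ≡ 0 and those with g(x, y) ≡ 0 (mod 11); the common zeros in that column are the intersection.
  x = 0: f ≡ 0 at y ∈ {1}; g ≡ 0 at y ∈ ∅; common: ∅.
  x = 1: f ≡ 0 at y ∈ {7}; g ≡ 0 at y ∈ ∅; common: ∅.
  x = 2: f ≡ 0 at y ∈ {0}; g ≡ 0 at y ∈ {4, 7}; common: ∅.
  x = 3: f ≡ 0 at y ∈ {9}; g ≡ 0 at y ∈ {7, 10}; common: ∅.
  x = 4: f ≡ 0 at y ∈ {9}; g ≡ 0 at y ∈ ∅; common: ∅.
  x = 5: f ≡ 0 at y ∈ {10}; g ≡ 0 at y ∈ ∅; common: ∅.
  x = 6: f ≡ 0 at y ∈ {10}; g ≡ 0 at y ∈ {4, 9}; common: ∅.
  x = 7: f ≡ 0 at y ∈ {8}; g ≡ 0 at y ∈ ∅; common: ∅.
  x = 8: f ≡ 0 at y ∈ {1}; g ≡ 0 at y ∈ {5, 9}; common: ∅.
  x = 9: f ≡ 0 at y ∈ {7}; g ≡ 0 at y ∈ ∅; common: ∅.
  x = 10: f ≡ 0 at y ∈ ∅; g ≡ 0 at y ∈ {5, 10}; common: ∅.
Collecting: common zeros = ∅, so the count is 0.
Comparison with the Bézout bound: 0 ≤ 4 = deg(f)·deg(g), as expected for curves with no common component (the affine F_11-count falls short of the bound because intersections may lie at infinity, over extension fields, or carry multiplicity).


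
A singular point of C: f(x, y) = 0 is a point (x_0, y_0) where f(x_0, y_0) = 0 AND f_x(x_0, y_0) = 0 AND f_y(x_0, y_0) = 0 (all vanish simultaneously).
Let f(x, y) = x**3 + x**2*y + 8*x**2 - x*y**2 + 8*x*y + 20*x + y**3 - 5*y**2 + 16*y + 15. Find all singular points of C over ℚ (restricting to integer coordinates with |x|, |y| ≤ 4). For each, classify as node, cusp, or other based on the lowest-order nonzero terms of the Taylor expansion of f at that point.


Singular points: {(-3, 1)}; classification: cusp.

Compute partial derivatives:
  f_x = 3*x**2 + 2*x*y + 16*x - y**2 + 8*y + 20.
  f_y = x**2 - 2*x*y + 8*x + 3*y**2 - 10*y + 16.
Scan x_0 ∈ {−4, ..., 4}. For each x_0, f_y(x_0, y) is a polynomial in y; find its integer roots y ∈ {−4, ..., 4}, then test f_x and f at those candidates.
  x = -4: f_y(-4, y) = 3*y**2 - 2*y; vanishes at y ∈ {0}. (-4, 0): f_x = 4 ≠ 0.
  x = -3: f_y(-3, y) = 3*y**2 - 4*y + 1; vanishes at y ∈ {1}. (-3, 1): f_x = 0, f = 0 — SINGULAR.
  x = -2: f_y(-2, y) = 3*y**2 - 6*y + 4; no integer root y with |y| ≤ 4.
  x = -1: f_y(-1, y) = 3*y**2 - 8*y + 9; no integer root y with |y| ≤ 4.
  x = 0: f_y(0, y) = 3*y**2 - 10*y + 16; no integer root y with |y| ≤ 4.
  x = 1: f_y(1, y) = 3*y**2 - 12*y + 25; no integer root y with |y| ≤ 4.
  x = 2: f_y(2, y) = 3*y**2 - 14*y + 36; no integer root y with |y| ≤ 4.
  x = 3: f_y(3, y) = 3*y**2 - 16*y + 49; no integer root y with |y| ≤ 4.
  x = 4: f_y(4, y) = 3*y**2 - 18*y + 64; no integer root y with |y| ≤ 4.
Only singular point on the grid: (-3, 1).
Classify: substitute x = -3 + u, y = 1 + v and expand: f = u**3 + u**2*v - u*v**2 + v**3 + v**2.
No constant or linear terms (consistent with a singular point). Quadratic part: v**2. Cubic part: u**3 + u**2*v - u*v**2 + v**3.
The quadratic part v**2 is a perfect square, so there is a single (double) tangent line v = 0, i.e. y = 1. Restricting the cubic part to that line (v = 0) leaves u**3 ≠ 0, so f is not divisible by v and the branch is v² ≈ -u**3 to lowest order — this is a cusp.
Classification: cusp.


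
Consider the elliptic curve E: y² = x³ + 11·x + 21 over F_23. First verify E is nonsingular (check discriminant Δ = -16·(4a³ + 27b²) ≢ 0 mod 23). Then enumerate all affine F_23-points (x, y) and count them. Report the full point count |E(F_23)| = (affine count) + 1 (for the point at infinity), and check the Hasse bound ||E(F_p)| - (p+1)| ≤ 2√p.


Affine points = {(3, 9), (3, 14), (6, 2), (6, 21), (7, 2), (7, 21), (8, 0), (10, 2), (10, 21), (11, 1), (11, 22), (12, 8), (12, 15), (18, 5), (18, 18), (22, 3), (22, 20)}; affine count = 17; |E(F_23)| = 18.

Discriminant check: Δ ∝ 4a³ + 27b² = 4·11³ + 27·21² = 4·1331 + 27·441 ≡ 4 (mod 23). Nonzero ⇒ E is nonsingular.
For each x ∈ F_23, compute rhs = x³ + 11·x + 21 mod 23, then count y ∈ F_23 with y² ≡ rhs.
  x = 0: rhs = 21, matching y values: none (0 points).
  x = 1: rhs = 10, matching y values: none (0 points).
  x = 2: rhs = 5, matching y values: none (0 points).
  x = 3: rhs = 12, matching y values: 9, 14 (2 points).
  x = 4: rhs = 14, matching y values: none (0 points).
  x = 5: rhs = 17, matching y values: none (0 points).
  x = 6: rhs = 4, matching y values: 2, 21 (2 points).
  x = 7: rhs = 4, matching y values: 2, 21 (2 points).
  x = 8: rhs = 0, matching y values: 0 (1 points).
  x = 9: rhs = 21, matching y values: none (0 points).
  x = 10: rhs = 4, matching y values: 2, 21 (2 points).
  x = 11: rhs = 1, matching y values: 1, 22 (2 points).
  x = 12: rhs = 18, matching y values: 8, 15 (2 points).
  x = 13: rhs = 15, matching y values: none (0 points).
  x = 14: rhs = 21, matching y values: none (0 points).
  x = 15: rhs = 19, matching y values: none (0 points).
  x = 16: rhs = 15, matching y values: none (0 points).
  x = 17: rhs = 15, matching y values: none (0 points).
  x = 18: rhs = 2, matching y values: 5, 18 (2 points).
  x = 19: rhs = 5, matching y values: none (0 points).
  x = 20: rhs = 7, matching y values: none (0 points).
  x = 21: rhs = 14, matching y values: none (0 points).
  x = 22: rhs = 9, matching y values: 3, 20 (2 points).
Total affine count: 17.
Full point count |E(F_23)| = 17 + 1 = 18.
Hasse bound: |18 − (23+1)| = |-6| = 6 ≤ 2√23 ≈ 9.5917 ✓.


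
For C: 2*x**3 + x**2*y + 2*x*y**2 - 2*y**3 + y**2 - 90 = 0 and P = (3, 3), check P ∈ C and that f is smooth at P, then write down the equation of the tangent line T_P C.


Tangent line at P: 90*x - 3*y - 261 = 0.

Step 1: f(3, 3) = 0, so P lies on C.
Step 2: partial derivatives
  f_x(x, y) = 6*x**2 + 2*x*y + 2*y**2, f_y(x, y) = x**2 + 4*x*y - 6*y**2 + 2*y.
  f_x(P) = 90, f_y(P) = -3 (gradient nonzero, so P is smooth).
Step 3: tangent line at P: 90·(x − 3) + -3·(y − 3) = 0.
Expanding: 90*x - 3*y - 261 = 0.


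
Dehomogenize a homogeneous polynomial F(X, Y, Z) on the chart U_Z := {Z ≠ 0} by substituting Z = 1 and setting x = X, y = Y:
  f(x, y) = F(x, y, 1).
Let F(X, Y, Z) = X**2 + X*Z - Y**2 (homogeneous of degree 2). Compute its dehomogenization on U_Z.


f(x, y) = x**2 + x - y**2

On U_Z we set Z = 1. Each monomial c·X^i·Y^j·Z^k in F becomes c·x^i·y^j·1^k = c·x^i·y^j.
Substituting Z = 1: F(X, Y, 1) = x**2 + x - y**2.
Note: deg(f) ≤ deg(F) = 2; strict inequality happens when F is divisible by Z (lost terms).


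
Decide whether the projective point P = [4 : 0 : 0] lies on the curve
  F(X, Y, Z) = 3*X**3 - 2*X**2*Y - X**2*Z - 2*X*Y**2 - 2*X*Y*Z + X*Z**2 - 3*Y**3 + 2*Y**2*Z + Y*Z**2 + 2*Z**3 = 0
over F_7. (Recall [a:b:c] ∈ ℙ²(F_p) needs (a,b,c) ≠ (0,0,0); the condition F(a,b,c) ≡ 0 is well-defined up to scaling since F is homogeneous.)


F(4,0,0) ≡ 3 (mod 7); P is NOT on the curve.

Evaluate F(4, 0, 0) term-by-term (mod 7).
  3*X**3 ↦ 3·64·1·1 = 192
  -2*X**2*Y ↦ -2·16·0·1 = 0
  -X**2*Z ↦ -1·16·1·0 = 0
  -2*X*Y**2 ↦ -2·4·0·1 = 0
  -2*X*Y*Z ↦ -2·4·0·0 = 0
  X*Z**2 ↦ 1·4·1·0 = 0
  -3*Y**3 ↦ -3·1·0·1 = 0
  2*Y**2*Z ↦ 2·1·0·0 = 0
  Y*Z**2 ↦ 1·1·0·0 = 0
  2*Z**3 ↦ 2·1·1·0 = 0
Sum: F(4, 0, 0) = (192) + (0) + (0) + (0) + (0) + (0) + (0) + (0) + (0) + (0) = 192.
Reducing mod 7: 192 ≡ 3 (mod 7).
Since F(a, b, c) ≡ 3 ≠ 0 (mod 7), P does NOT lie on the curve.


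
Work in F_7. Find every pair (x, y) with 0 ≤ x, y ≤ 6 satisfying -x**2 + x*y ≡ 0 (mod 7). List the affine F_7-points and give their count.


Affine F_7-points: {(0, 0), (0, 1), (0, 2), (0, 3), (0, 4), (0, 5), (0, 6), (1, 1), (2, 2), (3, 3), (4, 4), (5, 5), (6, 6)}; count = 13.

For each of the 49 pairs (x, y) ∈ F_7², evaluate f(x, y) mod 7. Record the zeros.
  x = 0: [0↦0, 1↦0, 2↦0, 3↦0, 4↦0, 5↦0, 6↦0]  zeros at y ∈ {0, 1, 2, 3, 4, 5, 6}
  x = 1: [0↦6, 1↦0, 2↦1, 3↦2, 4↦3, 5↦4, 6↦5]  zeros at y ∈ {1}
  x = 2: [0↦3, 1↦5, 2↦0, 3↦2, 4↦4, 5↦6, 6↦1]  zeros at y ∈ {2}
  x = 3: [0↦5, 1↦1, 2↦4, 3↦0, 4↦3, 5↦6, 6↦2]  zeros at y ∈ {3}
  x = 4: [0↦5, 1↦2, 2↦6, 3↦3, 4↦0, 5↦4, 6↦1]  zeros at y ∈ {4}
  x = 5: [0↦3, 1↦1, 2↦6, 3↦4, 4↦2, 5↦0, 6↦5]  zeros at y ∈ {5}
  x = 6: [0↦6, 1↦5, 2↦4, 3↦3, 4↦2, 5↦1, 6↦0]  zeros at y ∈ {6}
Collecting zeros: affine points = {(0, 0), (0, 1), (0, 2), (0, 3), (0, 4), (0, 5), (0, 6), (1, 1), (2, 2), (3, 3), (4, 4), (5, 5), (6, 6)}.
Total count |C(F_7)_aff| = 13.


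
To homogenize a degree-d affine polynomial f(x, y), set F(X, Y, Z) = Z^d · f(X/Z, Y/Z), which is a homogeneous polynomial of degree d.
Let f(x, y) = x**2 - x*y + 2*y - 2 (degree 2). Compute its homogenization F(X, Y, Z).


F(X, Y, Z) = X**2 - X*Y + 2*Y*Z - 2*Z**2

deg(f) = 2.
Substitute x = X/Z, y = Y/Z into f, then multiply by Z^2.
  monomial 1·x^2·y^0 ↦ 1·X^2·Y^0·Z^0.
  monomial -1·x^1·y^1 ↦ -1·X^1·Y^1·Z^0.
  monomial 2·x^0·y^1 ↦ 2·X^0·Y^1·Z^1.
  monomial -2·x^0·y^0 ↦ -2·X^0·Y^0·Z^2.
Collecting: F(X, Y, Z) = X**2 - X*Y + 2*Y*Z - 2*Z**2.


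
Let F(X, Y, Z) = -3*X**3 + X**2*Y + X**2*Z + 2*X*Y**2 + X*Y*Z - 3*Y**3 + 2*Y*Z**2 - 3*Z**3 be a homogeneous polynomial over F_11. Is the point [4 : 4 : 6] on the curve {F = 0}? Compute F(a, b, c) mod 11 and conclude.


F(4,4,6) ≡ 3 (mod 11); P is NOT on the curve.

Evaluate F(4, 4, 6) term-by-term (mod 11).
  -3*X**3 ↦ -3·64·1·1 = -192
  X**2*Y ↦ 1·16·4·1 = 64
  X**2*Z ↦ 1·16·1·6 = 96
  2*X*Y**2 ↦ 2·4·16·1 = 128
  X*Y*Z ↦ 1·4·4·6 = 96
  -3*Y**3 ↦ -3·1·64·1 = -192
  2*Y*Z**2 ↦ 2·1·4·36 = 288
  -3*Z**3 ↦ -3·1·1·216 = -648
Sum: F(4, 4, 6) = (-192) + (64) + (96) + (128) + (96) + (-192) + (288) + (-648) = -360.
Reducing mod 11: -360 ≡ 3 (mod 11).
Since F(a, b, c) ≡ 3 ≠ 0 (mod 11), P does NOT lie on the curve.


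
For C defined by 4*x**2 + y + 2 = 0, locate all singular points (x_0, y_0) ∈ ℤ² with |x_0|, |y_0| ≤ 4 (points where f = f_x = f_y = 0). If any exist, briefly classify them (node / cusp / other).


No singular points in the scanned grid; C is smooth there.

Compute partial derivatives:
  f_x = 8*x.
  f_y = 1.
f_y = 1 is a nonzero constant, so f_y never vanishes: no point (x, y) can satisfy f = f_x = f_y = 0. In particular no (x, y) ∈ {−4, ..., 4}² is singular; the curve is smooth.


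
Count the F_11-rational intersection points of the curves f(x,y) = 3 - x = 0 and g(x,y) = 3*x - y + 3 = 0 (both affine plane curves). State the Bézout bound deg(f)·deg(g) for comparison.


Common zeros: {(3, 1)}; count = 1; Bézout bound = 1.

deg(f) = 1, deg(g) = 1, so Bézout bound = 1.
Scan x ∈ F_11. For each x, list the y ∈ F_11 with f(x, y) ≡ 0 and those with g(x, y) ≡ 0 (mod 11); the common zeros in that column are the intersection.
  x = 0: f ≡ 0 at y ∈ ∅; g ≡ 0 at y ∈ {3}; common: ∅.
  x = 1: f ≡ 0 at y ∈ ∅; g ≡ 0 at y ∈ {6}; common: ∅.
  x = 2: f ≡ 0 at y ∈ ∅; g ≡ 0 at y ∈ {9}; common: ∅.
  x = 3: f ≡ 0 at y ∈ {0, 1, 2, 3, 4, 5, 6, 7, 8, 9, 10}; g ≡ 0 at y ∈ {1}; common: {1}.
  x = 4: f ≡ 0 at y ∈ ∅; g ≡ 0 at y ∈ {4}; common: ∅.
  x = 5: f ≡ 0 at y ∈ ∅; g ≡ 0 at y ∈ {7}; common: ∅.
  x = 6: f ≡ 0 at y ∈ ∅; g ≡ 0 at y ∈ {10}; common: ∅.
  x = 7: f ≡ 0 at y ∈ ∅; g ≡ 0 at y ∈ {2}; common: ∅.
  x = 8: f ≡ 0 at y ∈ ∅; g ≡ 0 at y ∈ {5}; common: ∅.
  x = 9: f ≡ 0 at y ∈ ∅; g ≡ 0 at y ∈ {8}; common: ∅.
  x = 10: f ≡ 0 at y ∈ ∅; g ≡ 0 at y ∈ {0}; common: ∅.
Collecting: common zeros = {(3, 1)}, so the count is 1.
Comparison with the Bézout bound: 1 ≤ 1 = deg(f)·deg(g), as expected for curves with no common component (the bound is attained).


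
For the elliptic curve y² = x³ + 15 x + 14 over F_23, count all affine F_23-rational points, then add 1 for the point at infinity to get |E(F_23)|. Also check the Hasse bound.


Affine points = {(2, 11), (2, 12), (4, 0), (7, 5), (7, 18), (8, 5), (8, 18), (9, 2), (9, 21), (12, 6), (12, 17), (14, 1), (14, 22), (15, 7), (15, 16), (16, 7), (16, 16)}; affine count = 17; |E(F_23)| = 18.

Discriminant check: Δ ∝ 4a³ + 27b² = 4·15³ + 27·14² = 4·3375 + 27·196 ≡ 1 (mod 23). Nonzero ⇒ E is nonsingular.
For each x ∈ F_23, compute rhs = x³ + 15·x + 14 mod 23, then count y ∈ F_23 with y² ≡ rhs.
  x = 0: rhs = 14, matching y values: none (0 points).
  x = 1: rhs = 7, matching y values: none (0 points).
  x = 2: rhs = 6, matching y values: 11, 12 (2 points).
  x = 3: rhs = 17, matching y values: none (0 points).
  x = 4: rhs = 0, matching y values: 0 (1 points).
  x = 5: rhs = 7, matching y values: none (0 points).
  x = 6: rhs = 21, matching y values: none (0 points).
  x = 7: rhs = 2, matching y values: 5, 18 (2 points).
  x = 8: rhs = 2, matching y values: 5, 18 (2 points).
  x = 9: rhs = 4, matching y values: 2, 21 (2 points).
  x = 10: rhs = 14, matching y values: none (0 points).
  x = 11: rhs = 15, matching y values: none (0 points).
  x = 12: rhs = 13, matching y values: 6, 17 (2 points).
  x = 13: rhs = 14, matching y values: none (0 points).
  x = 14: rhs = 1, matching y values: 1, 22 (2 points).
  x = 15: rhs = 3, matching y values: 7, 16 (2 points).
  x = 16: rhs = 3, matching y values: 7, 16 (2 points).
  x = 17: rhs = 7, matching y values: none (0 points).
  x = 18: rhs = 21, matching y values: none (0 points).
  x = 19: rhs = 5, matching y values: none (0 points).
  x = 20: rhs = 11, matching y values: none (0 points).
  x = 21: rhs = 22, matching y values: none (0 points).
  x = 22: rhs = 21, matching y values: none (0 points).
Total affine count: 17.
Full point count |E(F_23)| = 17 + 1 = 18.
Hasse bound: |18 − (23+1)| = |-6| = 6 ≤ 2√23 ≈ 9.5917 ✓.


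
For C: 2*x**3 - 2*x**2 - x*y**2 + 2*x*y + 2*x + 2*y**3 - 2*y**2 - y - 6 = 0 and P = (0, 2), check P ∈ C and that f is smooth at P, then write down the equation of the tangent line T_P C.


Tangent line at P: 2*x + 15*y - 30 = 0.

Step 1: f(0, 2) = 0, so P lies on C.
Step 2: partial derivatives
  f_x(x, y) = 6*x**2 - 4*x - y**2 + 2*y + 2, f_y(x, y) = -2*x*y + 2*x + 6*y**2 - 4*y - 1.
  f_x(P) = 2, f_y(P) = 15 (gradient nonzero, so P is smooth).
Step 3: tangent line at P: 2·(x − 0) + 15·(y − 2) = 0.
Expanding: 2*x + 15*y - 30 = 0.


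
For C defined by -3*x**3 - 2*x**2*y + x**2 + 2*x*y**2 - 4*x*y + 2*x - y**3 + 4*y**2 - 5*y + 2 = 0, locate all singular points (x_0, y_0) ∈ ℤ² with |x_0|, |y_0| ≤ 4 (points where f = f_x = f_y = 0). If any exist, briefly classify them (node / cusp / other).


Singular points: {(0, 1)}; classification: node.

Compute partial derivatives:
  f_x = -9*x**2 - 4*x*y + 2*x + 2*y**2 - 4*y + 2.
  f_y = -2*x**2 + 4*x*y - 4*x - 3*y**2 + 8*y - 5.
Scan x_0 ∈ {−4, ..., 4}. For each x_0, f_y(x_0, y) is a polynomial in y; find its integer roots y ∈ {−4, ..., 4}, then test f_x and f at those candidates.
  x = -4: f_y(-4, y) = -3*y**2 - 8*y - 21; no integer root y with |y| ≤ 4.
  x = -3: f_y(-3, y) = -3*y**2 - 4*y - 11; no integer root y with |y| ≤ 4.
  x = -2: f_y(-2, y) = -3*y**2 - 5; no integer root y with |y| ≤ 4.
  x = -1: f_y(-1, y) = -3*y**2 + 4*y - 3; no integer root y with |y| ≤ 4.
  x = 0: f_y(0, y) = -3*y**2 + 8*y - 5; vanishes at y ∈ {1}. (0, 1): f_x = 0, f = 0 — SINGULAR.
  x = 1: f_y(1, y) = -3*y**2 + 12*y - 11; no integer root y with |y| ≤ 4.
  x = 2: f_y(2, y) = -3*y**2 + 16*y - 21; vanishes at y ∈ {3}. (2, 3): f_x = -48 ≠ 0.
  x = 3: f_y(3, y) = -3*y**2 + 20*y - 35; no integer root y with |y| ≤ 4.
  x = 4: f_y(4, y) = -3*y**2 + 24*y - 53; no integer root y with |y| ≤ 4.
Only singular point on the grid: (0, 1).
Classify: substitute x = 0 + u, y = 1 + v and expand: f = -3*u**3 - 2*u**2*v - u**2 + 2*u*v**2 - v**3 + v**2.
No constant or linear terms (consistent with a singular point). Quadratic part: -u**2 + v**2. Cubic part: -3*u**3 - 2*u**2*v + 2*u*v**2 - v**3.
The quadratic part v**2 - u**2 = (v − u)(v + u) splits into two distinct linear factors, so there are two distinct tangent lines y − 1 = ±(x − 0) — this is a node (ordinary double point).
Classification: node.


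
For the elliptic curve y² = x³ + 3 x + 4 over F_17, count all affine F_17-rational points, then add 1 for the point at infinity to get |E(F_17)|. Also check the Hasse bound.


Affine points = {(0, 2), (0, 15), (1, 5), (1, 12), (2, 1), (2, 16), (5, 5), (5, 12), (6, 0), (8, 8), (8, 9), (11, 5), (11, 12), (12, 0), (13, 8), (13, 9), (14, 6), (14, 11), (16, 0)}; affine count = 19; |E(F_17)| = 20.

Discriminant check: Δ ∝ 4a³ + 27b² = 4·3³ + 27·4² = 4·27 + 27·16 ≡ 13 (mod 17). Nonzero ⇒ E is nonsingular.
For each x ∈ F_17, compute rhs = x³ + 3·x + 4 mod 17, then count y ∈ F_17 with y² ≡ rhs.
  x = 0: rhs = 4, matching y values: 2, 15 (2 points).
  x = 1: rhs = 8, matching y values: 5, 12 (2 points).
  x = 2: rhs = 1, matching y values: 1, 16 (2 points).
  x = 3: rhs = 6, matching y values: none (0 points).
  x = 4: rhs = 12, matching y values: none (0 points).
  x = 5: rhs = 8, matching y values: 5, 12 (2 points).
  x = 6: rhs = 0, matching y values: 0 (1 points).
  x = 7: rhs = 11, matching y values: none (0 points).
  x = 8: rhs = 13, matching y values: 8, 9 (2 points).
  x = 9: rhs = 12, matching y values: none (0 points).
  x = 10: rhs = 14, matching y values: none (0 points).
  x = 11: rhs = 8, matching y values: 5, 12 (2 points).
  x = 12: rhs = 0, matching y values: 0 (1 points).
  x = 13: rhs = 13, matching y values: 8, 9 (2 points).
  x = 14: rhs = 2, matching y values: 6, 11 (2 points).
  x = 15: rhs = 7, matching y values: none (0 points).
  x = 16: rhs = 0, matching y values: 0 (1 points).
Total affine count: 19.
Full point count |E(F_17)| = 19 + 1 = 20.
Hasse bound: |20 − (17+1)| = |2| = 2 ≤ 2√17 ≈ 8.2462 ✓.


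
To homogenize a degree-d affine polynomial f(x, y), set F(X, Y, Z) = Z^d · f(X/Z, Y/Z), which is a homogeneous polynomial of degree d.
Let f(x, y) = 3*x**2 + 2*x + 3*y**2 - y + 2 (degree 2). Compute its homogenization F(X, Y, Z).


F(X, Y, Z) = 3*X**2 + 2*X*Z + 3*Y**2 - Y*Z + 2*Z**2

deg(f) = 2.
Substitute x = X/Z, y = Y/Z into f, then multiply by Z^2.
  monomial 3·x^2·y^0 ↦ 3·X^2·Y^0·Z^0.
  monomial 2·x^1·y^0 ↦ 2·X^1·Y^0·Z^1.
  monomial 3·x^0·y^2 ↦ 3·X^0·Y^2·Z^0.
  monomial -1·x^0·y^1 ↦ -1·X^0·Y^1·Z^1.
  monomial 2·x^0·y^0 ↦ 2·X^0·Y^0·Z^2.
Collecting: F(X, Y, Z) = 3*X**2 + 2*X*Z + 3*Y**2 - Y*Z + 2*Z**2.


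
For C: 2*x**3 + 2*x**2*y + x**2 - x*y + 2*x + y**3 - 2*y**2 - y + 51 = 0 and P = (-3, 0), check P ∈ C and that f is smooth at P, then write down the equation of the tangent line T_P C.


Tangent line at P: 50*x + 20*y + 150 = 0.

Step 1: f(-3, 0) = 0, so P lies on C.
Step 2: partial derivatives
  f_x(x, y) = 6*x**2 + 4*x*y + 2*x - y + 2, f_y(x, y) = 2*x**2 - x + 3*y**2 - 4*y - 1.
  f_x(P) = 50, f_y(P) = 20 (gradient nonzero, so P is smooth).
Step 3: tangent line at P: 50·(x − -3) + 20·(y − 0) = 0.
Expanding: 50*x + 20*y + 150 = 0.


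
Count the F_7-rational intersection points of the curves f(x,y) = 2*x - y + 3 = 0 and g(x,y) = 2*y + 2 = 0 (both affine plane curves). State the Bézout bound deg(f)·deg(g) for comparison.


Common zeros: {(5, 6)}; count = 1; Bézout bound = 1.

deg(f) = 1, deg(g) = 1, so Bézout bound = 1.
Scan x ∈ F_7. For each x, list the y ∈ F_7 with f(x, y) ≡ 0 and those with g(x, y) ≡ 0 (mod 7); the common zeros in that column are the intersection.
  x = 0: f ≡ 0 at y ∈ {3}; g ≡ 0 at y ∈ {6}; common: ∅.
  x = 1: f ≡ 0 at y ∈ {5}; g ≡ 0 at y ∈ {6}; common: ∅.
  x = 2: f ≡ 0 at y ∈ {0}; g ≡ 0 at y ∈ {6}; common: ∅.
  x = 3: f ≡ 0 at y ∈ {2}; g ≡ 0 at y ∈ {6}; common: ∅.
  x = 4: f ≡ 0 at y ∈ {4}; g ≡ 0 at y ∈ {6}; common: ∅.
  x = 5: f ≡ 0 at y ∈ {6}; g ≡ 0 at y ∈ {6}; common: {6}.
  x = 6: f ≡ 0 at y ∈ {1}; g ≡ 0 at y ∈ {6}; common: ∅.
Collecting: common zeros = {(5, 6)}, so the count is 1.
Comparison with the Bézout bound: 1 ≤ 1 = deg(f)·deg(g), as expected for curves with no common component (the bound is attained).


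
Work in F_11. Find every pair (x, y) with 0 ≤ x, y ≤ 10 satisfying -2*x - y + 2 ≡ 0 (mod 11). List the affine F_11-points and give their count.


Affine F_11-points: {(0, 2), (1, 0), (2, 9), (3, 7), (4, 5), (5, 3), (6, 1), (7, 10), (8, 8), (9, 6), (10, 4)}; count = 11.

For each of the 121 pairs (x, y) ∈ F_11², evaluate f(x, y) mod 11. Record the zeros.
  x = 0: [0↦2, 1↦1, 2↦0, 3↦10, 4↦9, 5↦8, 6↦7, 7↦6, 8↦5, 9↦4, 10↦3]  zeros at y ∈ {2}
  x = 1: [0↦0, 1↦10, 2↦9, 3↦8, 4↦7, 5↦6, 6↦5, 7↦4, 8↦3, 9↦2, 10↦1]  zeros at y ∈ {0}
  x = 2: [0↦9, 1↦8, 2↦7, 3↦6, 4↦5, 5↦4, 6↦3, 7↦2, 8↦1, 9↦0, 10↦10]  zeros at y ∈ {9}
  x = 3: [0↦7, 1↦6, 2↦5, 3↦4, 4↦3, 5↦2, 6↦1, 7↦0, 8↦10, 9↦9, 10↦8]  zeros at y ∈ {7}
  x = 4: [0↦5, 1↦4, 2↦3, 3↦2, 4↦1, 5↦0, 6↦10, 7↦9, 8↦8, 9↦7, 10↦6]  zeros at y ∈ {5}
  x = 5: [0↦3, 1↦2, 2↦1, 3↦0, 4↦10, 5↦9, 6↦8, 7↦7, 8↦6, 9↦5, 10↦4]  zeros at y ∈ {3}
  x = 6: [0↦1, 1↦0, 2↦10, 3↦9, 4↦8, 5↦7, 6↦6, 7↦5, 8↦4, 9↦3, 10↦2]  zeros at y ∈ {1}
  x = 7: [0↦10, 1↦9, 2↦8, 3↦7, 4↦6, 5↦5, 6↦4, 7↦3, 8↦2, 9↦1, 10↦0]  zeros at y ∈ {10}
  x = 8: [0↦8, 1↦7, 2↦6, 3↦5, 4↦4, 5↦3, 6↦2, 7↦1, 8↦0, 9↦10, 10↦9]  zeros at y ∈ {8}
  x = 9: [0↦6, 1↦5, 2↦4, 3↦3, 4↦2, 5↦1, 6↦0, 7↦10, 8↦9, 9↦8, 10↦7]  zeros at y ∈ {6}
  x = 10: [0↦4, 1↦3, 2↦2, 3↦1, 4↦0, 5↦10, 6↦9, 7↦8, 8↦7, 9↦6, 10↦5]  zeros at y ∈ {4}
Collecting zeros: affine points = {(0, 2), (1, 0), (2, 9), (3, 7), (4, 5), (5, 3), (6, 1), (7, 10), (8, 8), (9, 6), (10, 4)}.
Total count |C(F_11)_aff| = 11.


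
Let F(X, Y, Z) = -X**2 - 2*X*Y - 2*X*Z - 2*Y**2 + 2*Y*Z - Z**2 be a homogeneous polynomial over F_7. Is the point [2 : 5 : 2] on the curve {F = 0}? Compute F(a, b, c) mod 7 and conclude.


F(2,5,2) ≡ 4 (mod 7); P is NOT on the curve.

Evaluate F(2, 5, 2) term-by-term (mod 7).
  -X**2 ↦ -1·4·1·1 = -4
  -2*X*Y ↦ -2·2·5·1 = -20
  -2*X*Z ↦ -2·2·1·2 = -8
  -2*Y**2 ↦ -2·1·25·1 = -50
  2*Y*Z ↦ 2·1·5·2 = 20
  -Z**2 ↦ -1·1·1·4 = -4
Sum: F(2, 5, 2) = (-4) + (-20) + (-8) + (-50) + (20) + (-4) = -66.
Reducing mod 7: -66 ≡ 4 (mod 7).
Since F(a, b, c) ≡ 4 ≠ 0 (mod 7), P does NOT lie on the curve.


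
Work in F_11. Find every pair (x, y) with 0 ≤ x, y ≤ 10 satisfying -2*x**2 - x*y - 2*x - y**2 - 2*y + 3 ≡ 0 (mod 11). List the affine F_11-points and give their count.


Affine F_11-points: {(0, 1), (0, 8), (1, 2), (1, 6), (4, 1), (4, 4), (6, 6), (6, 8), (8, 2), (8, 10)}; count = 10.

For each of the 121 pairs (x, y) ∈ F_11², evaluate f(x, y) mod 11. Record the zeros.
  x = 0: [0↦3, 1↦0, 2↦6, 3↦10, 4↦1, 5↦1, 6↦10, 7↦6, 8↦0, 9↦3, 10↦4]  zeros at y ∈ {1, 8}
  x = 1: [0↦10, 1↦6, 2↦0, 3↦3, 4↦4, 5↦3, 6↦0, 7↦6, 8↦10, 9↦1, 10↦1]  zeros at y ∈ {2, 6}
  x = 2: [0↦2, 1↦8, 2↦1, 3↦3, 4↦3, 5↦1, 6↦8, 7↦2, 8↦5, 9↦6, 10↦5]  zeros at y ∈ ∅
  x = 3: [0↦1, 1↦6, 2↦9, 3↦10, 4↦9, 5↦6, 6↦1, 7↦5, 8↦7, 9↦7, 10↦5]  zeros at y ∈ ∅
  x = 4: [0↦7, 1↦0, 2↦2, 3↦2, 4↦0, 5↦7, 6↦1, 7↦4, 8↦5, 9↦4, 10↦1]  zeros at y ∈ {1, 4}
  x = 5: [0↦9, 1↦1, 2↦2, 3↦1, 4↦9, 5↦4, 6↦8, 7↦10, 8↦10, 9↦8, 10↦4]  zeros at y ∈ ∅
  x = 6: [0↦7, 1↦9, 2↦9, 3↦7, 4↦3, 5↦8, 6↦0, 7↦1, 8↦0, 9↦8, 10↦3]  zeros at y ∈ {6, 8}
  x = 7: [0↦1, 1↦2, 2↦1, 3↦9, 4↦4, 5↦8, 6↦10, 7↦10, 8↦8, 9↦4, 10↦9]  zeros at y ∈ ∅
  x = 8: [0↦2, 1↦2, 2↦0, 3↦7, 4↦1, 5↦4, 6↦5, 7↦4, 8↦1, 9↦7, 10↦0]  zeros at y ∈ {2, 10}
  x = 9: [0↦10, 1↦9, 2↦6, 3↦1, 4↦5, 5↦7, 6↦7, 7↦5, 8↦1, 9↦6, 10↦9]  zeros at y ∈ ∅
  x = 10: [0↦3, 1↦1, 2↦8, 3↦2, 4↦5, 5↦6, 6↦5, 7↦2, 8↦8, 9↦1, 10↦3]  zeros at y ∈ ∅
Collecting zeros: affine points = {(0, 1), (0, 8), (1, 2), (1, 6), (4, 1), (4, 4), (6, 6), (6, 8), (8, 2), (8, 10)}.
Total count |C(F_11)_aff| = 10.


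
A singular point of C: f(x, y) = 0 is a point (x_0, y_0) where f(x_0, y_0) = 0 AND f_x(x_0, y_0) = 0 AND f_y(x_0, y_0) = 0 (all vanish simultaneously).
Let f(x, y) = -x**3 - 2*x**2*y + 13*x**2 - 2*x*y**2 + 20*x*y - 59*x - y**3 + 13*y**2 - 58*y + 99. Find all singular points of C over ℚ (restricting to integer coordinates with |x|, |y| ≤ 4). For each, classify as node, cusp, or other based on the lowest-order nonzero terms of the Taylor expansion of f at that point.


Singular points: {(3, 2)}; classification: cusp.

Compute partial derivatives:
  f_x = -3*x**2 - 4*x*y + 26*x - 2*y**2 + 20*y - 59.
  f_y = -2*x**2 - 4*x*y + 20*x - 3*y**2 + 26*y - 58.
Scan x_0 ∈ {−4, ..., 4}. For each x_0, f_y(x_0, y) is a polynomial in y; find its integer roots y ∈ {−4, ..., 4}, then test f_x and f at those candidates.
  x = -4: f_y(-4, y) = -3*y**2 + 42*y - 170; no integer root y with |y| ≤ 4.
  x = -3: f_y(-3, y) = -3*y**2 + 38*y - 136; no integer root y with |y| ≤ 4.
  x = -2: f_y(-2, y) = -3*y**2 + 34*y - 106; no integer root y with |y| ≤ 4.
  x = -1: f_y(-1, y) = -3*y**2 + 30*y - 80; no integer root y with |y| ≤ 4.
  x = 0: f_y(0, y) = -3*y**2 + 26*y - 58; no integer root y with |y| ≤ 4.
  x = 1: f_y(1, y) = -3*y**2 + 22*y - 40; vanishes at y ∈ {4}. (1, 4): f_x = -4 ≠ 0.
  x = 2: f_y(2, y) = -3*y**2 + 18*y - 26; no integer root y with |y| ≤ 4.
  x = 3: f_y(3, y) = -3*y**2 + 14*y - 16; vanishes at y ∈ {2}. (3, 2): f_x = 0, f = 0 — SINGULAR.
  x = 4: f_y(4, y) = -3*y**2 + 10*y - 10; no integer root y with |y| ≤ 4.
Only singular point on the grid: (3, 2).
Classify: substitute x = 3 + u, y = 2 + v and expand: f = -u**3 - 2*u**2*v - 2*u*v**2 - v**3 + v**2.
No constant or linear terms (consistent with a singular point). Quadratic part: v**2. Cubic part: -u**3 - 2*u**2*v - 2*u*v**2 - v**3.
The quadratic part v**2 is a perfect square, so there is a single (double) tangent line v = 0, i.e. y = 2. Restricting the cubic part to that line (v = 0) leaves -u**3 ≠ 0, so f is not divisible by v and the branch is v² ≈ u**3 to lowest order — this is a cusp.
Classification: cusp.


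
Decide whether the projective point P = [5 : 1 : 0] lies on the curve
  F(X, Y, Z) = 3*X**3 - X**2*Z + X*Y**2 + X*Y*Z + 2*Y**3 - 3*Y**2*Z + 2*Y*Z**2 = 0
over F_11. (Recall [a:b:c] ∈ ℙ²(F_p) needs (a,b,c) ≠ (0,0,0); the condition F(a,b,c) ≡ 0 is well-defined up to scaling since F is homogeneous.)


F(5,1,0) ≡ 8 (mod 11); P is NOT on the curve.

Evaluate F(5, 1, 0) term-by-term (mod 11).
  3*X**3 ↦ 3·125·1·1 = 375
  -X**2*Z ↦ -1·25·1·0 = 0
  X*Y**2 ↦ 1·5·1·1 = 5
  X*Y*Z ↦ 1·5·1·0 = 0
  2*Y**3 ↦ 2·1·1·1 = 2
  -3*Y**2*Z ↦ -3·1·1·0 = 0
  2*Y*Z**2 ↦ 2·1·1·0 = 0
Sum: F(5, 1, 0) = (375) + (0) + (5) + (0) + (2) + (0) + (0) = 382.
Reducing mod 11: 382 ≡ 8 (mod 11).
Since F(a, b, c) ≡ 8 ≠ 0 (mod 11), P does NOT lie on the curve.


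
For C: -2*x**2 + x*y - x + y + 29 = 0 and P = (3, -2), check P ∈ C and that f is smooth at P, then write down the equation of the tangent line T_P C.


Tangent line at P: -15*x + 4*y + 53 = 0.

Step 1: f(3, -2) = 0, so P lies on C.
Step 2: partial derivatives
  f_x(x, y) = -4*x + y - 1, f_y(x, y) = x + 1.
  f_x(P) = -15, f_y(P) = 4 (gradient nonzero, so P is smooth).
Step 3: tangent line at P: -15·(x − 3) + 4·(y − -2) = 0.
Expanding: -15*x + 4*y + 53 = 0.


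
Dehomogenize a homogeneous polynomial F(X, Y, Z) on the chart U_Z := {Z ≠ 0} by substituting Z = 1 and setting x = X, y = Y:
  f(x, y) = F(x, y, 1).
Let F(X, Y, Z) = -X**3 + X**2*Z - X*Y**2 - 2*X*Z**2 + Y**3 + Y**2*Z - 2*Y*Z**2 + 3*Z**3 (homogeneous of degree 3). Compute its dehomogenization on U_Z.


f(x, y) = -x**3 + x**2 - x*y**2 - 2*x + y**3 + y**2 - 2*y + 3

On U_Z we set Z = 1. Each monomial c·X^i·Y^j·Z^k in F becomes c·x^i·y^j·1^k = c·x^i·y^j.
Substituting Z = 1: F(X, Y, 1) = -x**3 + x**2 - x*y**2 - 2*x + y**3 + y**2 - 2*y + 3.
Note: deg(f) ≤ deg(F) = 3; strict inequality happens when F is divisible by Z (lost terms).


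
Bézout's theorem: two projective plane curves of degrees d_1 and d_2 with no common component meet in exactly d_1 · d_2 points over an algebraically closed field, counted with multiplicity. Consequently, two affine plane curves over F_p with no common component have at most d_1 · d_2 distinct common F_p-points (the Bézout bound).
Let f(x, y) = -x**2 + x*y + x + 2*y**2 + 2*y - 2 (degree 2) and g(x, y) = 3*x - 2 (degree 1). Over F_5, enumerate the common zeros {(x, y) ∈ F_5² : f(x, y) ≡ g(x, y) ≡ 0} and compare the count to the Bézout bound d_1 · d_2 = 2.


Common zeros: ∅; count = 0; Bézout bound = 2.

deg(f) = 2, deg(g) = 1, so Bézout bound = 2.
Scan x ∈ F_5. For each x, list the y ∈ F_5 with f(x, y) ≡ 0 and those with g(x, y) ≡ 0 (mod 5); the common zeros in that column are the intersection.
  x = 0: f ≡ 0 at y ∈ {2}; g ≡ 0 at y ∈ ∅; common: ∅.
  x = 1: f ≡ 0 at y ∈ {3}; g ≡ 0 at y ∈ ∅; common: ∅.
  x = 2: f ≡ 0 at y ∈ ∅; g ≡ 0 at y ∈ ∅; common: ∅.
  x = 3: f ≡ 0 at y ∈ {2, 3}; g ≡ 0 at y ∈ ∅; common: ∅.
  x = 4: f ≡ 0 at y ∈ ∅; g ≡ 0 at y ∈ {0, 1, 2, 3, 4}; common: ∅.
Collecting: common zeros = ∅, so the count is 0.
Comparison with the Bézout bound: 0 ≤ 2 = deg(f)·deg(g), as expected for curves with no common component (the affine F_5-count falls short of the bound because intersections may lie at infinity, over extension fields, or carry multiplicity).


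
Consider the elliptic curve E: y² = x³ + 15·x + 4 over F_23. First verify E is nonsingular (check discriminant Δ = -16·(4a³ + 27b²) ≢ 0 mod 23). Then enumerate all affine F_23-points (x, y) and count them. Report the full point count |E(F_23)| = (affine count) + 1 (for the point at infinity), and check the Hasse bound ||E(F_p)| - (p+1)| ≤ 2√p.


Affine points = {(0, 2), (0, 21), (4, 6), (4, 17), (10, 2), (10, 21), (12, 7), (12, 16), (13, 2), (13, 21), (15, 4), (15, 19), (16, 4), (16, 19), (19, 8), (19, 15), (20, 1), (20, 22), (21, 9), (21, 14)}; affine count = 20; |E(F_23)| = 21.

Discriminant check: Δ ∝ 4a³ + 27b² = 4·15³ + 27·4² = 4·3375 + 27·16 ≡ 17 (mod 23). Nonzero ⇒ E is nonsingular.
For each x ∈ F_23, compute rhs = x³ + 15·x + 4 mod 23, then count y ∈ F_23 with y² ≡ rhs.
  x = 0: rhs = 4, matching y values: 2, 21 (2 points).
  x = 1: rhs = 20, matching y values: none (0 points).
  x = 2: rhs = 19, matching y values: none (0 points).
  x = 3: rhs = 7, matching y values: none (0 points).
  x = 4: rhs = 13, matching y values: 6, 17 (2 points).
  x = 5: rhs = 20, matching y values: none (0 points).
  x = 6: rhs = 11, matching y values: none (0 points).
  x = 7: rhs = 15, matching y values: none (0 points).
  x = 8: rhs = 15, matching y values: none (0 points).
  x = 9: rhs = 17, matching y values: none (0 points).
  x = 10: rhs = 4, matching y values: 2, 21 (2 points).
  x = 11: rhs = 5, matching y values: none (0 points).
  x = 12: rhs = 3, matching y values: 7, 16 (2 points).
  x = 13: rhs = 4, matching y values: 2, 21 (2 points).
  x = 14: rhs = 14, matching y values: none (0 points).
  x = 15: rhs = 16, matching y values: 4, 19 (2 points).
  x = 16: rhs = 16, matching y values: 4, 19 (2 points).
  x = 17: rhs = 20, matching y values: none (0 points).
  x = 18: rhs = 11, matching y values: none (0 points).
  x = 19: rhs = 18, matching y values: 8, 15 (2 points).
  x = 20: rhs = 1, matching y values: 1, 22 (2 points).
  x = 21: rhs = 12, matching y values: 9, 14 (2 points).
  x = 22: rhs = 11, matching y values: none (0 points).
Total affine count: 20.
Full point count |E(F_23)| = 20 + 1 = 21.
Hasse bound: |21 − (23+1)| = |-3| = 3 ≤ 2√23 ≈ 9.5917 ✓.
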